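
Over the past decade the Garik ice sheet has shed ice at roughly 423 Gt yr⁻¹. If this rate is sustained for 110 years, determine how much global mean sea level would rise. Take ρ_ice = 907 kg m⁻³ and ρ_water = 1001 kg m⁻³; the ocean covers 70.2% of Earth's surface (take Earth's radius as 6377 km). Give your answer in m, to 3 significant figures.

≈ 0.130 m

Total mass lost = 423 Gt/yr × 110 yr = 4.653×10^4 Gt = 4.653×10^16 kg.
ρ_w = 1001 kg m⁻³, so water volume = 4.653×10^16 / 1001 = 4.648×10^13 m³.
Δh = 4.648×10^13 / 3.59×10^14 = 0.130 m.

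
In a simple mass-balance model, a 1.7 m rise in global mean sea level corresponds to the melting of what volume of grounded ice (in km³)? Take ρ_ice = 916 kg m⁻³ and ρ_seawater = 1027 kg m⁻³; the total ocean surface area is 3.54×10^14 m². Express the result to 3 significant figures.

≈ 6.75×10^5 km³

Required water volume = Δh × A = 1.7 m × 3.54×10^14 m² = 6.018×10^14 m³ = 6.018×10^5 km³.
Ice volume = water volume × ρ_w/ρ_ice = 6.018×10^5 × 1027/916 = 6.75×10^5 km³.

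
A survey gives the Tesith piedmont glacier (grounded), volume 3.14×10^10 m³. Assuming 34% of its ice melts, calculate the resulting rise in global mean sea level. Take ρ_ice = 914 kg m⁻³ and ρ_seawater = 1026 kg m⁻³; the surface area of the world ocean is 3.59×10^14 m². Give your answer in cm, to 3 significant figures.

Tesith: 0.34 × 3.14×10^10 m³ × (914/1026) = 9.511×10^9 m³ of water.
Spread over 3.59×10^14 m² of ocean, Δh = 9.511×10^9 / 3.59×10^14 = 2.65×10^-5 m = 2.65×10^-3 cm.

≈ 2.65×10^-3 cm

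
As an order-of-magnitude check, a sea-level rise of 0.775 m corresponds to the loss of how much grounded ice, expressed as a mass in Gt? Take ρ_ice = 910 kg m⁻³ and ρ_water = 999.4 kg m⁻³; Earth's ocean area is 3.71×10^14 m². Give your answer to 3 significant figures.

≈ 2.87×10^5 Gt

Required water volume = Δh × A = 0.775 m × 3.71×10^14 m² = 2.875×10^14 m³.
ρ_w = 999.4 kg m⁻³, so the mass of water = 2.875×10^14 m³ × 999.4 kg m⁻³ = 2.874×10^17 kg = 2.87×10^5 Gt (and the same mass of ice, by conservation).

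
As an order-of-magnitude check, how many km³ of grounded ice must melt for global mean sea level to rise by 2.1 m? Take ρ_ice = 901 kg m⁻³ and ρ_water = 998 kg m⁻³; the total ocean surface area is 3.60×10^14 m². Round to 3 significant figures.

Required water volume = Δh × A = 2.1 m × 3.60×10^14 m² = 7.560×10^14 m³ = 7.560×10^5 km³.
Ice volume = water volume × ρ_w/ρ_ice = 7.560×10^5 × 998/901 = 8.37×10^5 km³.

≈ 8.37×10^5 km³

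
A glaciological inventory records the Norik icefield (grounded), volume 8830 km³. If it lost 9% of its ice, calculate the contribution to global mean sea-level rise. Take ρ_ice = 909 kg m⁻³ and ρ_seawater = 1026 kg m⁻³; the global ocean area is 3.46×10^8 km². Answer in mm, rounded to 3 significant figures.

≈ 2.03 mm

Norik: 0.09 × 8830 km³ × (909/1026) = 704.1 km³ of water.
Spread over 3.46×10^14 m² of ocean, Δh = 7.041×10^11 / 3.46×10^14 = 2.03×10^-3 m = 2.03 mm.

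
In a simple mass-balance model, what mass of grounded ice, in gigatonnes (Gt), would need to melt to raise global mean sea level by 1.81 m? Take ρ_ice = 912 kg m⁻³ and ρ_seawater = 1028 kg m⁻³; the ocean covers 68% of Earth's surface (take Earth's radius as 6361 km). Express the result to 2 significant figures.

Required water volume = Δh × A = 1.81 m × 3.46×10^14 m² = 6.258×10^14 m³.
ρ_w = 1028 kg m⁻³, so the mass of water = 6.258×10^14 m³ × 1028 kg m⁻³ = 6.433×10^17 kg = 6.4×10^5 Gt (and the same mass of ice, by conservation).

≈ 6.4×10^5 Gt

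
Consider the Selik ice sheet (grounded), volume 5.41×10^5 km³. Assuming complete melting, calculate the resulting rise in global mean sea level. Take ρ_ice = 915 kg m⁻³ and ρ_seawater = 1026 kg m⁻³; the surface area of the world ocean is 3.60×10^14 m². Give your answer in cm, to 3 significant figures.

Selik: 5.41×10^5 km³ × (915/1026) = 4.825×10^5 km³ of water.
Spread over 3.60×10^14 m² of ocean, Δh = 4.825×10^14 / 3.60×10^14 = 1.34 m = 134 cm.

≈ 134 cm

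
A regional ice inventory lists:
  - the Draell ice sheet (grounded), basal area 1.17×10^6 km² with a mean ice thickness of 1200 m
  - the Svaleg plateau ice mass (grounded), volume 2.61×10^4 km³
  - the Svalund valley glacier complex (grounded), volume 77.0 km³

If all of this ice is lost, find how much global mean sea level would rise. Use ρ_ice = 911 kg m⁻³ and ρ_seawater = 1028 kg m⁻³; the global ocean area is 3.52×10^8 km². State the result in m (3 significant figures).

≈ 3.60 m

Draell: ice volume = 1.17×10^6 km² × 1200 m = 1.404×10^6 km³; 1.404×10^6 × (911/1028) = 1.244×10^6 km³ of water.
Svaleg: 2.61×10^4 km³ × (911/1028) = 2.313×10^4 km³ of water.
Svalund: 77.0 km³ × (911/1028) = 68.24 km³ of water.
Total added water ≈ 1.267×10^15 m³ over 3.52×10^14 m² → Δh = 3.60 m.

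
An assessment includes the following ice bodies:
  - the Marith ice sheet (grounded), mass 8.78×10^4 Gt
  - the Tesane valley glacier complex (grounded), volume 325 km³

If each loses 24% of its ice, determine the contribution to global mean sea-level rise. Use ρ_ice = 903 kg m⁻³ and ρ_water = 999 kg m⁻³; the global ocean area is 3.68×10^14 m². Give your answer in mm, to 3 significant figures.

≈ 57.5 mm

Marith: 0.24 × 8.78×10^4 Gt = 2.107×10^16 kg; dividing by ρ_w = 999 kg m⁻³ gives 2.109×10^13 m³ of water.
Tesane: 0.24 × 325 km³ × (903/999) = 70.50 km³ of water.
Total added water ≈ 2.116×10^13 m³ over 3.68×10^14 m² → Δh = 0.0575 m = 57.5 mm.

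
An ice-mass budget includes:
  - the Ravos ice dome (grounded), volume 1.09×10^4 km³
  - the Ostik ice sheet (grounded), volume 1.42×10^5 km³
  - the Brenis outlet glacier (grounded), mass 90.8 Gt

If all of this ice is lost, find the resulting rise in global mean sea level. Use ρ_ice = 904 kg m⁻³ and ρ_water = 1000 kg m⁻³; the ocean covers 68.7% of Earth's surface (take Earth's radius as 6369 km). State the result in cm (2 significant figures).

≈ 39 cm

Ravos: 1.09×10^4 km³ × (904/1000) = 9854 km³ of water.
Ostik: 1.42×10^5 km³ × (904/1000) = 1.284×10^5 km³ of water.
Brenis: 90.8 Gt = 9.080×10^13 kg; dividing by ρ_w = 1000 kg m⁻³ gives 9.080×10^10 m³ of water.
Total added water ≈ 1.383×10^14 m³ over 3.50×10^14 m² → Δh = 0.395 m = 39 cm.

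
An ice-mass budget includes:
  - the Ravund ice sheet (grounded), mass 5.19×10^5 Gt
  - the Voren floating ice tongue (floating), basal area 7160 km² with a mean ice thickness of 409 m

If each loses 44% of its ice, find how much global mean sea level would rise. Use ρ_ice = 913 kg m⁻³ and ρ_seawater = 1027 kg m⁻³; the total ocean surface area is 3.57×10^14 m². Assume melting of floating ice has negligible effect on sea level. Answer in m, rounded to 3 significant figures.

Ravund: 0.44 × 5.19×10^5 Gt = 2.284×10^17 kg; dividing by ρ_w = 1027 kg m⁻³ gives 2.224×10^14 m³ of water.
The Voren floating ice tongue is floating and already displaces its own weight of water, so its melt adds essentially nothing to sea level.
Total added water ≈ 2.224×10^14 m³ over 3.57×10^14 m² → Δh = 0.623 m.

≈ 0.623 m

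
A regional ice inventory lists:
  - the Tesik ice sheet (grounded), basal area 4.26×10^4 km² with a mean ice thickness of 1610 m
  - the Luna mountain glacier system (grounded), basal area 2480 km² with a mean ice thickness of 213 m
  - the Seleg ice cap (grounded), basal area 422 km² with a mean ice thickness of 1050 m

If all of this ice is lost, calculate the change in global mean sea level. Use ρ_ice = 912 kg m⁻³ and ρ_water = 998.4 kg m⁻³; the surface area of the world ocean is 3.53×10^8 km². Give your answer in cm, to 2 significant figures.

≈ 18 cm

Tesik: ice volume = 4.26×10^4 km² × 1610 m = 6.859×10^4 km³; 6.859×10^4 × (912/998.4) = 6.265×10^4 km³ of water.
Luna: ice volume = 2480 km² × 213 m = 528.2 km³; 528.2 × (912/998.4) = 482.5 km³ of water.
Seleg: ice volume = 422 km² × 1050 m = 443.1 km³; 443.1 × (912/998.4) = 404.8 km³ of water.
Total added water ≈ 6.354×10^13 m³ over 3.53×10^14 m² → Δh = 0.180 m = 18 cm.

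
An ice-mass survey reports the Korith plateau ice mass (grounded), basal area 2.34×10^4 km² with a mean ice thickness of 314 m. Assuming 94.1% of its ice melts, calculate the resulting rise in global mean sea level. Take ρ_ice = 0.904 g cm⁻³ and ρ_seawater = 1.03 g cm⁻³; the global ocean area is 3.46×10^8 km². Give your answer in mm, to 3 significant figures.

Korith: ice volume = 2.34×10^4 km² × 314 m = 7348 km³; 0.941 × 7348 × (904/1030) = 6068 km³ of water.
Spread over 3.46×10^14 m² of ocean, Δh = 6.068×10^12 / 3.46×10^14 = 0.0175 m = 17.5 mm.

≈ 17.5 mm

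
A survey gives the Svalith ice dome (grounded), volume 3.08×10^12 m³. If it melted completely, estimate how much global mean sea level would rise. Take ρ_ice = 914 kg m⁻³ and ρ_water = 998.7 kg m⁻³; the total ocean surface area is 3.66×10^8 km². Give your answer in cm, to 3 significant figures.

Svalith: 3.08×10^12 m³ × (914/998.7) = 2.819×10^12 m³ of water.
Spread over 3.66×10^14 m² of ocean, Δh = 2.819×10^12 / 3.66×10^14 = 7.70×10^-3 m = 0.770 cm.

≈ 0.770 cm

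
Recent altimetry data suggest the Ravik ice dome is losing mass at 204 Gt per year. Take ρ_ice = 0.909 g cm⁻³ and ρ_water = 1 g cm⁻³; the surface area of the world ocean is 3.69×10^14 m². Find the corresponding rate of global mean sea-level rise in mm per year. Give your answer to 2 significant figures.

ρ_w = 1 g cm⁻³ = 1000 kg m⁻³. Annual water volume added = 204 Gt / ρ_w = 2.040×10^14 kg / 1000 kg m⁻³ = 2.040×10^11 m³.
Δh per year = 2.040×10^11 / 3.69×10^14 = 5.53×10^-4 m = 0.55 mm.

≈ 0.55 mm/yr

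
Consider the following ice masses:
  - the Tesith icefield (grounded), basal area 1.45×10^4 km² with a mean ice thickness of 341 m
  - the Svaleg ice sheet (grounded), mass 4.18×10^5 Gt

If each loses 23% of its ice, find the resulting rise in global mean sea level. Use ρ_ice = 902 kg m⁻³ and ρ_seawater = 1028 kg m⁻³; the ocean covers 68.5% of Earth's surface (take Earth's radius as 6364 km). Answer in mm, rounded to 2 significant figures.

Tesith: ice volume = 1.45×10^4 km² × 341 m = 4944 km³; 0.23 × 4944 × (902/1028) = 997.8 km³ of water.
Svaleg: 0.23 × 4.18×10^5 Gt = 9.614×10^16 kg; dividing by ρ_w = 1028 kg m⁻³ gives 9.352×10^13 m³ of water.
Total added water ≈ 9.452×10^13 m³ over 3.49×10^14 m² → Δh = 0.271 m = 270 mm.

≈ 270 mm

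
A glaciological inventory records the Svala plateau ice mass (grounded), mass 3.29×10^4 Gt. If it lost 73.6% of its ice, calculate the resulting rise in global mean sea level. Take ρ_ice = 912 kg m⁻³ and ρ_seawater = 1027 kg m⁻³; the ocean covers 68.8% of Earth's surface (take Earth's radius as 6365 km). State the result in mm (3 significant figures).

≈ 67.3 mm

Svala: 0.736 × 3.29×10^4 Gt = 2.421×10^16 kg; dividing by ρ_w = 1027 kg m⁻³ gives 2.358×10^13 m³ of water.
Spread over 3.50×10^14 m² of ocean, Δh = 2.358×10^13 / 3.50×10^14 = 0.0673 m = 67.3 mm.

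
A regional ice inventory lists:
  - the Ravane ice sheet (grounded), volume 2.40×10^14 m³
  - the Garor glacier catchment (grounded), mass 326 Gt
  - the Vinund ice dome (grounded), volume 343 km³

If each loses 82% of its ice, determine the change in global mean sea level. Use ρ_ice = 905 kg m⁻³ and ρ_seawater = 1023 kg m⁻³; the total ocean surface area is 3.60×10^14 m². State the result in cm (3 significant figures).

≈ 48.5 cm

Ravane: 0.82 × 2.40×10^14 m³ × (905/1023) = 1.741×10^14 m³ of water.
Garor: 0.82 × 326 Gt = 2.673×10^14 kg; dividing by ρ_w = 1023 kg m⁻³ gives 2.613×10^11 m³ of water.
Vinund: 0.82 × 343 km³ × (905/1023) = 248.8 km³ of water.
Total added water ≈ 1.746×10^14 m³ over 3.60×10^14 m² → Δh = 0.485 m = 48.5 cm.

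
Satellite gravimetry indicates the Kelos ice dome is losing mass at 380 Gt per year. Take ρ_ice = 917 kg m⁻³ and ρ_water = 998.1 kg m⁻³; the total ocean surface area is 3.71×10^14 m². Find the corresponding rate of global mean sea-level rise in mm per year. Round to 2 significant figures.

≈ 1.0 mm/yr

ρ_w = 998.1 kg m⁻³. Annual water volume added = 380 Gt / ρ_w = 3.800×10^14 kg / 998.1 kg m⁻³ = 3.807×10^11 m³.
Δh per year = 3.807×10^11 / 3.71×10^14 = 1.03×10^-3 m = 1.0 mm.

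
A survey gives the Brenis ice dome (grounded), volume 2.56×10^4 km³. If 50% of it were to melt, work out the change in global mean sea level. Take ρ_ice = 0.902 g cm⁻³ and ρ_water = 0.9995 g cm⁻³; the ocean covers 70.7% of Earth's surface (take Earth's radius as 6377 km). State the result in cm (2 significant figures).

Brenis: 0.5 × 2.56×10^4 km³ × (902/999.5) = 1.155×10^4 km³ of water.
Spread over 3.61×10^14 m² of ocean, Δh = 1.155×10^13 / 3.61×10^14 = 0.0320 m = 3.2 cm.

≈ 3.2 cm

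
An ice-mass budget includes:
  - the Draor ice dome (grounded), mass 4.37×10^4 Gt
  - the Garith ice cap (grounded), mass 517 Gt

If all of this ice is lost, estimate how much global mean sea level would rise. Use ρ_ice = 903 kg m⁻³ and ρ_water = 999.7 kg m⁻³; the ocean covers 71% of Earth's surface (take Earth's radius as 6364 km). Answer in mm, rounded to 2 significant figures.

≈ 120 mm

Draor: 4.37×10^4 Gt = 4.370×10^16 kg; dividing by ρ_w = 999.7 kg m⁻³ gives 4.371×10^13 m³ of water.
Garith: 517 Gt = 5.170×10^14 kg; dividing by ρ_w = 999.7 kg m⁻³ gives 5.172×10^11 m³ of water.
Total added water ≈ 4.423×10^13 m³ over 3.61×10^14 m² → Δh = 0.122 m = 120 mm.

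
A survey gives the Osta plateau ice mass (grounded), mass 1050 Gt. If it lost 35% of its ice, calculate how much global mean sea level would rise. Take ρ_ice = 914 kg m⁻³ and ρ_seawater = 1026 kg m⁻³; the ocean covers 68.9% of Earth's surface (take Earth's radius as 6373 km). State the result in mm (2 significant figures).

≈ 1.0 mm

Osta: 0.35 × 1050 Gt = 3.675×10^14 kg; dividing by ρ_w = 1026 kg m⁻³ gives 3.582×10^11 m³ of water.
Spread over 3.52×10^14 m² of ocean, Δh = 3.582×10^11 / 3.52×10^14 = 1.02×10^-3 m = 1.0 mm.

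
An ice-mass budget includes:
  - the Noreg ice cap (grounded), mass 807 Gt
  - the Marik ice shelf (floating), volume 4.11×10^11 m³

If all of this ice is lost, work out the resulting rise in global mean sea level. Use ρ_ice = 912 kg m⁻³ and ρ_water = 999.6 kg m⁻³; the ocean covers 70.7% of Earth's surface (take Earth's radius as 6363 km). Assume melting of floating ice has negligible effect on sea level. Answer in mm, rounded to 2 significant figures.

Noreg: 807 Gt = 8.070×10^14 kg; dividing by ρ_w = 999.6 kg m⁻³ gives 8.073×10^11 m³ of water.
The Marik ice shelf is floating and already displaces its own weight of water, so its melt adds essentially nothing to sea level.
Total added water ≈ 8.073×10^11 m³ over 3.60×10^14 m² → Δh = 2.24×10^-3 m = 2.2 mm.

≈ 2.2 mm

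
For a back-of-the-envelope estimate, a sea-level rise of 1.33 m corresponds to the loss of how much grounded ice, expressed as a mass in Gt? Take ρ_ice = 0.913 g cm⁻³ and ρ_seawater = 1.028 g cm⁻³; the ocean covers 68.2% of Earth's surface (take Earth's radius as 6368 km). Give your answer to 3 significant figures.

Required water volume = Δh × A = 1.33 m × 3.48×10^14 m² = 4.622×10^14 m³.
ρ_w = 1.028 g cm⁻³ = 1028 kg m⁻³, so the mass of water = 4.622×10^14 m³ × 1028 kg m⁻³ = 4.752×10^17 kg = 4.75×10^5 Gt (and the same mass of ice, by conservation).

≈ 4.75×10^5 Gt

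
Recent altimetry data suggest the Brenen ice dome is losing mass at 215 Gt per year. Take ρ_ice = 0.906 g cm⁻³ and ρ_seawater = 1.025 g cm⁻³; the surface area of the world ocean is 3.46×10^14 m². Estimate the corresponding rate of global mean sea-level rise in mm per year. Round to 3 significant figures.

≈ 0.606 mm/yr

ρ_w = 1.025 g cm⁻³ = 1025 kg m⁻³. Annual water volume added = 215 Gt / ρ_w = 2.150×10^14 kg / 1025 kg m⁻³ = 2.098×10^11 m³.
Δh per year = 2.098×10^11 / 3.46×10^14 = 6.06×10^-4 m = 0.606 mm.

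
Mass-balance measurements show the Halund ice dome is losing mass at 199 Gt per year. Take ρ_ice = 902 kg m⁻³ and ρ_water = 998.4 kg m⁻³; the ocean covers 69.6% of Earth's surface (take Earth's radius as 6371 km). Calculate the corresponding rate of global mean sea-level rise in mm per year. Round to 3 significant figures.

ρ_w = 998.4 kg m⁻³. Annual water volume added = 199 Gt / ρ_w = 1.990×10^14 kg / 998.4 kg m⁻³ = 1.993×10^11 m³.
Δh per year = 1.993×10^11 / 3.55×10^14 = 5.61×10^-4 m = 0.561 mm.

≈ 0.561 mm/yr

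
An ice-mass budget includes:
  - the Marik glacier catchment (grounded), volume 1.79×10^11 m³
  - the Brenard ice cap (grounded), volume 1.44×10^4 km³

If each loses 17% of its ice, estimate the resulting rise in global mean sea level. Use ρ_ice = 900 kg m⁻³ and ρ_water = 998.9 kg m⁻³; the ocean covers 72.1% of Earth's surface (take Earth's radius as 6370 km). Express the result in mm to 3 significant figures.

≈ 6.07 mm

Marik: 0.17 × 1.79×10^11 m³ × (900/998.9) = 2.742×10^10 m³ of water.
Brenard: 0.17 × 1.44×10^4 km³ × (900/998.9) = 2206 km³ of water.
Total added water ≈ 2.233×10^12 m³ over 3.68×10^14 m² → Δh = 6.07×10^-3 m = 6.07 mm.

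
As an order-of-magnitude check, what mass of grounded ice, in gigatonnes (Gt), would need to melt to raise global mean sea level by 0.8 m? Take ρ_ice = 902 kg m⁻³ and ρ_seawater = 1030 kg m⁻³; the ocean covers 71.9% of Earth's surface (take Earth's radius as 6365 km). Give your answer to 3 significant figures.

Required water volume = Δh × A = 0.8 m × 3.66×10^14 m² = 2.928×10^14 m³.
ρ_w = 1030 kg m⁻³, so the mass of water = 2.928×10^14 m³ × 1030 kg m⁻³ = 3.016×10^17 kg = 3.02×10^5 Gt (and the same mass of ice, by conservation).

≈ 3.02×10^5 Gt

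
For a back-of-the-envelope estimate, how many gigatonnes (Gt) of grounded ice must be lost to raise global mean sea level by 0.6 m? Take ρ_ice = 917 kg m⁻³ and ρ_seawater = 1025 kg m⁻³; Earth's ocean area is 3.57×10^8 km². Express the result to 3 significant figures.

≈ 2.20×10^5 Gt

Required water volume = Δh × A = 0.6 m × 3.57×10^14 m² = 2.142×10^14 m³.
ρ_w = 1025 kg m⁻³, so the mass of water = 2.142×10^14 m³ × 1025 kg m⁻³ = 2.196×10^17 kg = 2.20×10^5 Gt (and the same mass of ice, by conservation).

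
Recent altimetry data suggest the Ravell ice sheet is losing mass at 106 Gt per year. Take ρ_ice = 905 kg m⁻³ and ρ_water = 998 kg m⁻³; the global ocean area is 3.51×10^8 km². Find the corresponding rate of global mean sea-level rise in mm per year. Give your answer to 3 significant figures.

ρ_w = 998 kg m⁻³. Annual water volume added = 106 Gt / ρ_w = 1.060×10^14 kg / 998 kg m⁻³ = 1.062×10^11 m³.
Δh per year = 1.062×10^11 / 3.51×10^14 = 3.03×10^-4 m = 0.303 mm.

≈ 0.303 mm/yr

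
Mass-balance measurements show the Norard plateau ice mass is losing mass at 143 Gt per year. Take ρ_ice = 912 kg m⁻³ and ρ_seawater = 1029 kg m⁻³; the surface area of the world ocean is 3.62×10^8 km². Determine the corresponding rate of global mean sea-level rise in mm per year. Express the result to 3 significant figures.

≈ 0.384 mm/yr

ρ_w = 1029 kg m⁻³. Annual water volume added = 143 Gt / ρ_w = 1.430×10^14 kg / 1029 kg m⁻³ = 1.390×10^11 m³.
Δh per year = 1.390×10^11 / 3.62×10^14 = 3.84×10^-4 m = 0.384 mm.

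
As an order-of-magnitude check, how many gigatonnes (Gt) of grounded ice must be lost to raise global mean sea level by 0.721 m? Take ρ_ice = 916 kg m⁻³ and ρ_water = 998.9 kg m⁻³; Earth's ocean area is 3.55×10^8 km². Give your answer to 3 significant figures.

Required water volume = Δh × A = 0.721 m × 3.55×10^14 m² = 2.560×10^14 m³.
ρ_w = 998.9 kg m⁻³, so the mass of water = 2.560×10^14 m³ × 998.9 kg m⁻³ = 2.557×10^17 kg = 2.56×10^5 Gt (and the same mass of ice, by conservation).

≈ 2.56×10^5 Gt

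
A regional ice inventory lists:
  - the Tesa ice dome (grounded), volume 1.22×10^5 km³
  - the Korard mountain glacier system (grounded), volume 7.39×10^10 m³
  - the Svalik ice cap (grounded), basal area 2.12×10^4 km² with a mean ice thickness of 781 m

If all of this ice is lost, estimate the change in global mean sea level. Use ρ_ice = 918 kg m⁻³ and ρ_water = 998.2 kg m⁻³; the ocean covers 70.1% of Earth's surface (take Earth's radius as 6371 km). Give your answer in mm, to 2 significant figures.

≈ 360 mm

Tesa: 1.22×10^5 km³ × (918/998.2) = 1.122×10^5 km³ of water.
Korard: 7.39×10^10 m³ × (918/998.2) = 6.796×10^10 m³ of water.
Svalik: ice volume = 2.12×10^4 km² × 781 m = 1.656×10^4 km³; 1.656×10^4 × (918/998.2) = 1.523×10^4 km³ of water.
Total added water ≈ 1.275×10^14 m³ over 3.58×10^14 m² → Δh = 0.357 m = 360 mm.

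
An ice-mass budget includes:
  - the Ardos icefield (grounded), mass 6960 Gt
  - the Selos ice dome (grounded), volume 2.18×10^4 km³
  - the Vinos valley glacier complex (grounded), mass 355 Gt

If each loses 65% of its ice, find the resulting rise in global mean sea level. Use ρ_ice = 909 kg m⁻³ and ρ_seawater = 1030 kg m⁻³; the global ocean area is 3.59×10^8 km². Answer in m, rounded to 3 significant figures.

Ardos: 0.65 × 6960 Gt = 4.524×10^15 kg; dividing by ρ_w = 1030 kg m⁻³ gives 4.392×10^12 m³ of water.
Selos: 0.65 × 2.18×10^4 km³ × (909/1030) = 1.251×10^4 km³ of water.
Vinos: 0.65 × 355 Gt = 2.308×10^14 kg; dividing by ρ_w = 1030 kg m⁻³ gives 2.240×10^11 m³ of water.
Total added water ≈ 1.712×10^13 m³ over 3.59×10^14 m² → Δh = 0.0477 m.

≈ 0.0477 m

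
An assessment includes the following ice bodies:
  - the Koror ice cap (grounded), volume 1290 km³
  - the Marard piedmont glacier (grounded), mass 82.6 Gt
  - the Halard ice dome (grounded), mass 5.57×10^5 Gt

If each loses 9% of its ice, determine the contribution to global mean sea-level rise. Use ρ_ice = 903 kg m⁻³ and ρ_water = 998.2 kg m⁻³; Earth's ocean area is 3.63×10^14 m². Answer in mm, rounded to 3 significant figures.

Koror: 0.09 × 1290 km³ × (903/998.2) = 105.0 km³ of water.
Marard: 0.09 × 82.6 Gt = 7.434×10^12 kg; dividing by ρ_w = 998.2 kg m⁻³ gives 7.447×10^9 m³ of water.
Halard: 0.09 × 5.57×10^5 Gt = 5.013×10^16 kg; dividing by ρ_w = 998.2 kg m⁻³ gives 5.022×10^13 m³ of water.
Total added water ≈ 5.033×10^13 m³ over 3.63×10^14 m² → Δh = 0.139 m = 139 mm.

≈ 139 mm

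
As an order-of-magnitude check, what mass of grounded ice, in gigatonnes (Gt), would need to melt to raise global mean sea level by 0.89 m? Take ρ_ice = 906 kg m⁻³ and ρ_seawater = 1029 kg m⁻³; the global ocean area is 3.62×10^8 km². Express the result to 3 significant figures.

≈ 3.32×10^5 Gt

Required water volume = Δh × A = 0.89 m × 3.62×10^14 m² = 3.222×10^14 m³.
ρ_w = 1029 kg m⁻³, so the mass of water = 3.222×10^14 m³ × 1029 kg m⁻³ = 3.315×10^17 kg = 3.32×10^5 Gt (and the same mass of ice, by conservation).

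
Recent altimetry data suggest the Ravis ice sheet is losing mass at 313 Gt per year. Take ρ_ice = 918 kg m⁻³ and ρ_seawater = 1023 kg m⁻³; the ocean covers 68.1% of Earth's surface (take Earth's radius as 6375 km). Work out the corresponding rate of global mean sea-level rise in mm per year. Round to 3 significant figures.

ρ_w = 1023 kg m⁻³. Annual water volume added = 313 Gt / ρ_w = 3.130×10^14 kg / 1023 kg m⁻³ = 3.060×10^11 m³.
Δh per year = 3.060×10^11 / 3.48×10^14 = 8.80×10^-4 m = 0.880 mm.

≈ 0.880 mm/yr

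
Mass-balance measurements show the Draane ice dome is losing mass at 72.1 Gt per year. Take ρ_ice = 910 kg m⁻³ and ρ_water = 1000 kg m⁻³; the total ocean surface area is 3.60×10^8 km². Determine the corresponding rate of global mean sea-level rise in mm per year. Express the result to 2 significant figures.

ρ_w = 1000 kg m⁻³. Annual water volume added = 72.1 Gt / ρ_w = 7.210×10^13 kg / 1000 kg m⁻³ = 7.210×10^10 m³.
Δh per year = 7.210×10^10 / 3.60×10^14 = 2.00×10^-4 m = 0.20 mm.

≈ 0.20 mm/yr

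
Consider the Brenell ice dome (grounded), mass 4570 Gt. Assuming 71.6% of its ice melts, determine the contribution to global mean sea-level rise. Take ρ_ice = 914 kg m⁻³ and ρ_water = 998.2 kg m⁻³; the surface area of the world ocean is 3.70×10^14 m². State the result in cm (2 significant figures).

Brenell: 0.716 × 4570 Gt = 3.272×10^15 kg; dividing by ρ_w = 998.2 kg m⁻³ gives 3.278×10^12 m³ of water.
Spread over 3.70×10^14 m² of ocean, Δh = 3.278×10^12 / 3.70×10^14 = 8.86×10^-3 m = 0.89 cm.

≈ 0.89 cm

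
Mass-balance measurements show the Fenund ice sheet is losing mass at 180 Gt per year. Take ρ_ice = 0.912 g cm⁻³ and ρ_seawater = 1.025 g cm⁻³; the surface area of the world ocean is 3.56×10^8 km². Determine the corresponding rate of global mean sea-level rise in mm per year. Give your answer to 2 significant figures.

ρ_w = 1.025 g cm⁻³ = 1025 kg m⁻³. Annual water volume added = 180 Gt / ρ_w = 1.800×10^14 kg / 1025 kg m⁻³ = 1.756×10^11 m³.
Δh per year = 1.756×10^11 / 3.56×10^14 = 4.93×10^-4 m = 0.49 mm.

≈ 0.49 mm/yr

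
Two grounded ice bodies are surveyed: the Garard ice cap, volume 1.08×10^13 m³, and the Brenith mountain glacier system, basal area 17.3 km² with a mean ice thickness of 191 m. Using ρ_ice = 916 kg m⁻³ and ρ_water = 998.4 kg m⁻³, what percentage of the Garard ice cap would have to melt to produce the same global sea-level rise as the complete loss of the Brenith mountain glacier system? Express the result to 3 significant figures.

Equal sea-level rise means equal mass of meltwater, i.e. equal mass of ice lost.
Ice mass of Brenith: 3.027×10^12 kg; ice mass of Garard: 9.893×10^15 kg.
Fraction required = 3.027×10^12 / 9.893×10^15 = 3.06×10^-4 → 0.0306 %.

≈ 0.0306 %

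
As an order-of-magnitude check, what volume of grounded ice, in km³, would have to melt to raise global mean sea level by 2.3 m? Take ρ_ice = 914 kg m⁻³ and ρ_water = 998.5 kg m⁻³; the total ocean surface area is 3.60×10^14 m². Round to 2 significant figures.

≈ 9.0×10^5 km³

Required water volume = Δh × A = 2.3 m × 3.60×10^14 m² = 8.280×10^14 m³ = 8.280×10^5 km³.
Ice volume = water volume × ρ_w/ρ_ice = 8.280×10^5 × 998.5/914 = 9.0×10^5 km³.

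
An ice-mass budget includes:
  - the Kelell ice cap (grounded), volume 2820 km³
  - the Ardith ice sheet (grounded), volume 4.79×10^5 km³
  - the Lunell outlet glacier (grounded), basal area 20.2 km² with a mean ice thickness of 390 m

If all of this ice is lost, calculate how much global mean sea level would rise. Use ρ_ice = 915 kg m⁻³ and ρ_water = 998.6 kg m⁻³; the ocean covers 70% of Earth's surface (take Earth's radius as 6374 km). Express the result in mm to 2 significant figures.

Kelell: 2820 km³ × (915/998.6) = 2584 km³ of water.
Ardith: 4.79×10^5 km³ × (915/998.6) = 4.389×10^5 km³ of water.
Lunell: ice volume = 20.2 km² × 390 m = 7.878 km³; 7.878 × (915/998.6) = 7.218 km³ of water.
Total added water ≈ 4.415×10^14 m³ over 3.57×10^14 m² → Δh = 1.24 m = 1200 mm.

≈ 1200 mm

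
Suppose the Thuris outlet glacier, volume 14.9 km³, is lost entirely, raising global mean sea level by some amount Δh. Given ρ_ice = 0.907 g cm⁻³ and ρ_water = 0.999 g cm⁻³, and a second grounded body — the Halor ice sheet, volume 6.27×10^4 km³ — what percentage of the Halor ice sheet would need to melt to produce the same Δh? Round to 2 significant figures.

≈ 0.024 %

Equal sea-level rise means equal mass of meltwater, i.e. equal mass of ice lost.
Ice mass of Thuris: 1.351×10^13 kg; ice mass of Halor: 5.687×10^16 kg.
Fraction required = 1.351×10^13 / 5.687×10^16 = 2.38×10^-4 → 0.024 %.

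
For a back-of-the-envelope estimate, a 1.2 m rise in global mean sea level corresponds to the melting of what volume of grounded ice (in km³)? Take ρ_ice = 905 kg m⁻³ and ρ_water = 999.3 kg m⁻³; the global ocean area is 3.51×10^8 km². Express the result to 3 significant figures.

Required water volume = Δh × A = 1.2 m × 3.51×10^14 m² = 4.212×10^14 m³ = 4.212×10^5 km³.
Ice volume = water volume × ρ_w/ρ_ice = 4.212×10^5 × 999.3/905 = 4.65×10^5 km³.

≈ 4.65×10^5 km³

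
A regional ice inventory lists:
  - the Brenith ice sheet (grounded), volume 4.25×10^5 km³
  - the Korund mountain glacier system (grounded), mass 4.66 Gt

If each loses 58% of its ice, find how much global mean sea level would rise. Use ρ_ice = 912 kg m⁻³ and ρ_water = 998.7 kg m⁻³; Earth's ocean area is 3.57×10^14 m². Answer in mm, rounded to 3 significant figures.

≈ 631 mm

Brenith: 0.58 × 4.25×10^5 km³ × (912/998.7) = 2.251×10^5 km³ of water.
Korund: 0.58 × 4.66 Gt = 2.703×10^12 kg; dividing by ρ_w = 998.7 kg m⁻³ gives 2.706×10^9 m³ of water.
Total added water ≈ 2.251×10^14 m³ over 3.57×10^14 m² → Δh = 0.631 m = 631 mm.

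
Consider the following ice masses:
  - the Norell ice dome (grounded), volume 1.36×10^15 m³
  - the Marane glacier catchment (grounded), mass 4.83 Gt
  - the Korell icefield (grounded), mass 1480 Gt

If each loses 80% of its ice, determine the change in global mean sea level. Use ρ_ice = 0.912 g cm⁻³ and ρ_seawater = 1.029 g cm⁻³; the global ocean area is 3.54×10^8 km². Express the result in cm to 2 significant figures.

≈ 270 cm

Norell: 0.8 × 1.36×10^15 m³ × (912/1029) = 9.643×10^14 m³ of water.
Marane: 0.8 × 4.83 Gt = 3.864×10^12 kg; dividing by ρ_w = 1.029 g cm⁻³ = 1029 kg m⁻³ gives 3.755×10^9 m³ of water.
Korell: 0.8 × 1480 Gt = 1.184×10^15 kg; dividing by ρ_w = 1029 kg m⁻³ gives 1.151×10^12 m³ of water.
Total added water ≈ 9.654×10^14 m³ over 3.54×10^14 m² → Δh = 2.73 m = 270 cm.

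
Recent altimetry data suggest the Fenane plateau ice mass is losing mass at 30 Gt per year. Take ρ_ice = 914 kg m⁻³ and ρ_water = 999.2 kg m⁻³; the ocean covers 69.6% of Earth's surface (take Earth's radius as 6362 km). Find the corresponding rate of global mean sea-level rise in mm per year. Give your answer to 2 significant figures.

≈ 0.085 mm/yr

ρ_w = 999.2 kg m⁻³. Annual water volume added = 30 Gt / ρ_w = 3.000×10^13 kg / 999.2 kg m⁻³ = 3.002×10^10 m³.
Δh per year = 3.002×10^10 / 3.54×10^14 = 8.48×10^-5 m = 0.085 mm.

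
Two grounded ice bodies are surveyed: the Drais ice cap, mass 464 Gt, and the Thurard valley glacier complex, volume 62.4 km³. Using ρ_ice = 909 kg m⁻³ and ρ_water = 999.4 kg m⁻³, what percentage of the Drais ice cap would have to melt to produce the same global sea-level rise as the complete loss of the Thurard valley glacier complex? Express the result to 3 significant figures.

≈ 12.2 %

Equal sea-level rise means equal mass of meltwater, i.e. equal mass of ice lost.
Ice mass of Thurard: 5.672×10^13 kg; ice mass of Drais: 4.640×10^14 kg.
Fraction required = 5.672×10^13 / 4.640×10^14 = 0.122 → 12.2 %.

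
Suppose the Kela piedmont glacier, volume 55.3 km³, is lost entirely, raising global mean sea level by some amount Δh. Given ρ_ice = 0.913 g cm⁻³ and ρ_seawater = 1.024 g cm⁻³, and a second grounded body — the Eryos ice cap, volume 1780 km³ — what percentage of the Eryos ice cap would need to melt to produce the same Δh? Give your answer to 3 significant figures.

≈ 3.11 %

Equal sea-level rise means equal mass of meltwater, i.e. equal mass of ice lost.
Ice mass of Kela: 5.049×10^13 kg; ice mass of Eryos: 1.625×10^15 kg.
Fraction required = 5.049×10^13 / 1.625×10^15 = 0.0311 → 3.11 %.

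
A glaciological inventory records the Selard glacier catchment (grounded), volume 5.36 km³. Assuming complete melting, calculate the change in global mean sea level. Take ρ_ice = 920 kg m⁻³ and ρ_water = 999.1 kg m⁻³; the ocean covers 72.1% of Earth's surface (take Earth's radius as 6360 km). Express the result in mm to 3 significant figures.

Selard: 5.36 km³ × (920/999.1) = 4.936 km³ of water.
Spread over 3.66×10^14 m² of ocean, Δh = 4.936×10^9 / 3.66×10^14 = 1.35×10^-5 m = 0.0135 mm.

≈ 0.0135 mm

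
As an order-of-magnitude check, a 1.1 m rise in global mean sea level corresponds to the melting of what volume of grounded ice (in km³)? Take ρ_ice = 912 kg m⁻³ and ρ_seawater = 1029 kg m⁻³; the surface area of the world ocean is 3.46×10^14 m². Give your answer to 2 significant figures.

≈ 4.3×10^5 km³

Required water volume = Δh × A = 1.1 m × 3.46×10^14 m² = 3.806×10^14 m³ = 3.806×10^5 km³.
Ice volume = water volume × ρ_w/ρ_ice = 3.806×10^5 × 1029/912 = 4.3×10^5 km³.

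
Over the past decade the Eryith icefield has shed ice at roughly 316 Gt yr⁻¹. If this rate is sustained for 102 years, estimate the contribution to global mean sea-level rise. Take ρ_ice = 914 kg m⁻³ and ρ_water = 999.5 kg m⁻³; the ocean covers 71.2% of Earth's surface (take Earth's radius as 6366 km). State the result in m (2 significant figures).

Total mass lost = 316 Gt/yr × 102 yr = 3.223×10^4 Gt = 3.223×10^16 kg.
ρ_w = 999.5 kg m⁻³, so water volume = 3.223×10^16 / 999.5 = 3.225×10^13 m³.
Δh = 3.225×10^13 / 3.63×10^14 = 0.0889 m.

≈ 0.089 m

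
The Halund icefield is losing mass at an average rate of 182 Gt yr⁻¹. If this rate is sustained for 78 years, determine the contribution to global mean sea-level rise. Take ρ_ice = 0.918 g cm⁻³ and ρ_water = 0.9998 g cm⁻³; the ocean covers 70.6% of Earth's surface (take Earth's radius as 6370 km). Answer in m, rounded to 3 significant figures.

≈ 0.0394 m

Total mass lost = 182 Gt/yr × 78 yr = 1.420×10^4 Gt = 1.420×10^16 kg.
ρ_w = 0.9998 g cm⁻³ = 999.8 kg m⁻³, so water volume = 1.420×10^16 / 999.8 = 1.420×10^13 m³.
Δh = 1.420×10^13 / 3.60×10^14 = 0.0394 m.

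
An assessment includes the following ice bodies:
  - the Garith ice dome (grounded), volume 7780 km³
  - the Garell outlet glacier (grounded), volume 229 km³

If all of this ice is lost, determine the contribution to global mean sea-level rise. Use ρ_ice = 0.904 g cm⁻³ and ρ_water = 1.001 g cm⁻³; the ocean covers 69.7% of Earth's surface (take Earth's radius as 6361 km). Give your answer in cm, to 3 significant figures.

≈ 2.04 cm

Garith: 7780 km³ × (904/1001) = 7026 km³ of water.
Garell: 229 km³ × (904/1001) = 206.8 km³ of water.
Total added water ≈ 7.233×10^12 m³ over 3.54×10^14 m² → Δh = 0.0204 m = 2.04 cm.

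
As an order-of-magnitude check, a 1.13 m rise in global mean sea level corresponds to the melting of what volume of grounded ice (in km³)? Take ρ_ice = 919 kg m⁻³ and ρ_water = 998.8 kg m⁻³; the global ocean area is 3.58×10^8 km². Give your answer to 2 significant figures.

≈ 4.4×10^5 km³

Required water volume = Δh × A = 1.13 m × 3.58×10^14 m² = 4.045×10^14 m³ = 4.045×10^5 km³.
Ice volume = water volume × ρ_w/ρ_ice = 4.045×10^5 × 998.8/919 = 4.4×10^5 km³.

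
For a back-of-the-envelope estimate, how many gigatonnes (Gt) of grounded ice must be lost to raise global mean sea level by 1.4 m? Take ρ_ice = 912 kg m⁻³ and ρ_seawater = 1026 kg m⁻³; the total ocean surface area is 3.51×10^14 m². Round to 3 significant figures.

Required water volume = Δh × A = 1.4 m × 3.51×10^14 m² = 4.914×10^14 m³.
ρ_w = 1026 kg m⁻³, so the mass of water = 4.914×10^14 m³ × 1026 kg m⁻³ = 5.042×10^17 kg = 5.04×10^5 Gt (and the same mass of ice, by conservation).

≈ 5.04×10^5 Gt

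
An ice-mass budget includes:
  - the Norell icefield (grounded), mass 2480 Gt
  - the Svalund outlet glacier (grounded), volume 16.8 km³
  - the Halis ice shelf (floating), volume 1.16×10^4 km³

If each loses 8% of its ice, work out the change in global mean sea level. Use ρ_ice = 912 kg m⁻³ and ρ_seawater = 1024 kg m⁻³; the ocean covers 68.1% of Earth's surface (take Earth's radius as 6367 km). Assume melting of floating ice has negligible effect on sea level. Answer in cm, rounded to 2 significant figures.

Norell: 0.08 × 2480 Gt = 1.984×10^14 kg; dividing by ρ_w = 1024 kg m⁻³ gives 1.938×10^11 m³ of water.
Svalund: 0.08 × 16.8 km³ × (912/1024) = 1.197 km³ of water.
The Halis ice shelf is floating and already displaces its own weight of water, so its melt adds essentially nothing to sea level.
Total added water ≈ 1.949×10^11 m³ over 3.47×10^14 m² → Δh = 5.62×10^-4 m = 0.056 cm.

≈ 0.056 cm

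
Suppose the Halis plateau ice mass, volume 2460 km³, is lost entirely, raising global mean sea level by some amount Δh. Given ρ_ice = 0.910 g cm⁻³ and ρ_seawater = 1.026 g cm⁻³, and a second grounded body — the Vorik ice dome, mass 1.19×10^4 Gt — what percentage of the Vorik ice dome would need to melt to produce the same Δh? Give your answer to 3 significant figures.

≈ 18.8 %

Equal sea-level rise means equal mass of meltwater, i.e. equal mass of ice lost.
Ice mass of Halis: 2.239×10^15 kg; ice mass of Vorik: 1.190×10^16 kg.
Fraction required = 2.239×10^15 / 1.190×10^16 = 0.188 → 18.8 %.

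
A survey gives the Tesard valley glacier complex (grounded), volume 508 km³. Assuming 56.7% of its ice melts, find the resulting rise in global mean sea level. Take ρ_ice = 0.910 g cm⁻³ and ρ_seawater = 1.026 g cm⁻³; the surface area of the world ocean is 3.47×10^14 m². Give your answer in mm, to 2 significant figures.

Tesard: 0.567 × 508 km³ × (910/1026) = 255.5 km³ of water.
Spread over 3.47×10^14 m² of ocean, Δh = 2.555×10^11 / 3.47×10^14 = 7.36×10^-4 m = 0.74 mm.

≈ 0.74 mm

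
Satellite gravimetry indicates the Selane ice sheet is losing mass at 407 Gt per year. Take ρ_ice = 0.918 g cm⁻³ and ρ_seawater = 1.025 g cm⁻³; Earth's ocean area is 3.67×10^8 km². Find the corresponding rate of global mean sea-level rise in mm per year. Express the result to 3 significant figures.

≈ 1.08 mm/yr

ρ_w = 1.025 g cm⁻³ = 1025 kg m⁻³. Annual water volume added = 407 Gt / ρ_w = 4.070×10^14 kg / 1025 kg m⁻³ = 3.971×10^11 m³.
Δh per year = 3.971×10^11 / 3.67×10^14 = 1.08×10^-3 m = 1.08 mm.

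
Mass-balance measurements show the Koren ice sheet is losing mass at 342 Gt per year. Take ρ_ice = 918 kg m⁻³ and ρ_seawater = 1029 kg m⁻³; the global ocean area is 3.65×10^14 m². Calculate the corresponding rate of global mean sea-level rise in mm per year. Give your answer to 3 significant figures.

ρ_w = 1029 kg m⁻³. Annual water volume added = 342 Gt / ρ_w = 3.420×10^14 kg / 1029 kg m⁻³ = 3.324×10^11 m³.
Δh per year = 3.324×10^11 / 3.65×10^14 = 9.11×10^-4 m = 0.911 mm.

≈ 0.911 mm/yr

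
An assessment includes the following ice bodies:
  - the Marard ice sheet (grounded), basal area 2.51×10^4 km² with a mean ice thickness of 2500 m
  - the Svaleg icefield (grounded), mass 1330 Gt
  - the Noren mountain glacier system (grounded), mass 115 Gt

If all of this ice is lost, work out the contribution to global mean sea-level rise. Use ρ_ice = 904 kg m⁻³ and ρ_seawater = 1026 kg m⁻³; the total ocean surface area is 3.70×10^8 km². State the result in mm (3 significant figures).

Marard: ice volume = 2.51×10^4 km² × 2500 m = 6.275×10^4 km³; 6.275×10^4 × (904/1026) = 5.529×10^4 km³ of water.
Svaleg: 1330 Gt = 1.330×10^15 kg; dividing by ρ_w = 1026 kg m⁻³ gives 1.296×10^12 m³ of water.
Noren: 115 Gt = 1.150×10^14 kg; dividing by ρ_w = 1026 kg m⁻³ gives 1.121×10^11 m³ of water.
Total added water ≈ 5.670×10^13 m³ over 3.70×10^14 m² → Δh = 0.153 m = 153 mm.

≈ 153 mm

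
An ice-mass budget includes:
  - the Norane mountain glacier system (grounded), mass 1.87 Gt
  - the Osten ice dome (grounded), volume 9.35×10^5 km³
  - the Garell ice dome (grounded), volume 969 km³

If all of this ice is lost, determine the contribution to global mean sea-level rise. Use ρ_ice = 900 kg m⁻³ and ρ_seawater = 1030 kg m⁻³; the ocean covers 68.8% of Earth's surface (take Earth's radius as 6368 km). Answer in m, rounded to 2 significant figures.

≈ 2.3 m

Norane: 1.87 Gt = 1.870×10^12 kg; dividing by ρ_w = 1030 kg m⁻³ gives 1.816×10^9 m³ of water.
Osten: 9.35×10^5 km³ × (900/1030) = 8.170×10^5 km³ of water.
Garell: 969 km³ × (900/1030) = 846.7 km³ of water.
Total added water ≈ 8.178×10^14 m³ over 3.51×10^14 m² → Δh = 2.33 m.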